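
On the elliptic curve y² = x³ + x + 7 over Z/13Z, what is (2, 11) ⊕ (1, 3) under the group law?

(9, 11)

(2, 11) + (1, 3). λ = (3 - 11)/(1 - 2) ≡ 5/12 mod 13. 12⁻¹ ≡ 12 (mod 13) since 12·12 = 144 ≡ 1, so λ ≡ 8.
  x = λ² - 2 - 1 = 64 - 3 ≡ 9; y = λ·(2 - 9) - 11 ≡ 11. → (9, 11)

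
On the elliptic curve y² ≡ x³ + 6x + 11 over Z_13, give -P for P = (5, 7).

(5, 6)

-(5, 7) = (5, -7 mod 13) = (5, 6).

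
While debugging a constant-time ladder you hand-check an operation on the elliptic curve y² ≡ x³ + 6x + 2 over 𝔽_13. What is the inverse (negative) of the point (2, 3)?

-(2, 3) = (2, -3 mod 13) = (2, 10).

(2, 10)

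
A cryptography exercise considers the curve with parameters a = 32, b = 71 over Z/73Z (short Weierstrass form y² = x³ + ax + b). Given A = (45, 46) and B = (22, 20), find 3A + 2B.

(71, 27)

First 3A:
Repeated addition: build up to 3A.
2A: tangent at (45, 46): λ = (3·45² + 32)/(2·46) ≡ 48/19. 19⁻¹ ≡ 50 (mod 73), so λ ≡ 48·50 ≡ 64.
  x = λ² - 45 - 45 = 4096 - 90 ≡ 64; y = λ·(45 - 64) - 46 ≡ 52. → (64, 52)
3A: (64, 52) + (45, 46). λ = (46 - 52)/(45 - 64) ≡ 67/54 mod 73. 54⁻¹ ≡ 23 (mod 73) since 54·23 = 1242 ≡ 1, so λ ≡ 8.
  x = λ² - 64 - 45 = 64 - 109 ≡ 28; y = λ·(64 - 28) - 52 ≡ 17. → (28, 17)
3A = (28, 17).
Next 2B:
Repeated addition: build up to 2B.
2B: tangent at (22, 20): λ = (3·22² + 32)/(2·20) ≡ 24/40. 40⁻¹ ≡ 42 (mod 73) since 40·42 = 1680 ≡ 1, so λ ≡ 24·42 ≡ 59.
  x = λ² - 22 - 22 = 3481 - 44 ≡ 6; y = λ·(22 - 6) - 20 ≡ 48. → (6, 48)
2B = (6, 48).
Finally 3A + 2B:
(28, 17) + (6, 48). λ = (48 - 17)/(6 - 28) ≡ 31/51 mod 73. 51⁻¹ ≡ 63 (mod 73), so λ ≡ 55.
  x = λ² - 28 - 6 = 3025 - 34 ≡ 71; y = λ·(28 - 71) - 17 ≡ 27. → (71, 27)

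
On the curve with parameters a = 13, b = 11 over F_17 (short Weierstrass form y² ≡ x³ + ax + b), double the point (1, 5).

(6, 4)

tangent at (1, 5): λ = (3·1² + 13)/(2·5) ≡ 16/10. 10⁻¹ ≡ 12 (mod 17) since 10·12 = 120 ≡ 1, so λ ≡ 16·12 ≡ 5.
  x = λ² - 1 - 1 = 25 - 2 ≡ 6; y = λ·(1 - 6) - 5 ≡ 4. → (6, 4)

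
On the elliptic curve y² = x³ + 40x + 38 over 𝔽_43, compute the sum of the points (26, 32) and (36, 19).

(33, 33)

(26, 32) + (36, 19). λ = (19 - 32)/(36 - 26) ≡ 30/10 mod 43. 10⁻¹ ≡ 13 (mod 43) since 10·13 = 130 ≡ 1, so λ ≡ 3.
  x = λ² - 26 - 36 = 9 - 62 ≡ 33; y = λ·(26 - 33) - 32 ≡ 33. → (33, 33)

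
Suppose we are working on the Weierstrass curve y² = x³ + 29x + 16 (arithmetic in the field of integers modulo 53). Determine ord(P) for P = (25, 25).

2P: tangent at (25, 25): λ = (3·25² + 29)/(2·25) ≡ 49/50. 50⁻¹ ≡ 35 (mod 53), so λ ≡ 49·35 ≡ 19.
  x = λ² - 25 - 25 = 361 - 50 ≡ 46; y = λ·(25 - 46) - 25 ≡ 0. → (46, 0)
3P: (46, 0) + (25, 25). λ = (25 - 0)/(25 - 46) ≡ 25/32 mod 53. 32⁻¹ ≡ 5 (mod 53) since 32·5 = 160 ≡ 1, so λ ≡ 19.
  x = λ² - 46 - 25 = 361 - 71 ≡ 25; y = λ·(46 - 25) - 0 ≡ 28. → (25, 28)
4P: (25, 28) + (25, 25): same x and y₁ ≡ -y₂, so the sum is ∞.
4P = ∞, so the order is 4.

4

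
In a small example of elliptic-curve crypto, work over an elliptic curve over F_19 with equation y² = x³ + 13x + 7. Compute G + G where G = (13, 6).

(13, 13)

tangent at (13, 6): λ = (3·13² + 13)/(2·6) ≡ 7/12. 12⁻¹ ≡ 8 (mod 19), so λ ≡ 7·8 ≡ 18.
  x = λ² - 13 - 13 = 324 - 26 ≡ 13; y = λ·(13 - 13) - 6 ≡ 13. → (13, 13)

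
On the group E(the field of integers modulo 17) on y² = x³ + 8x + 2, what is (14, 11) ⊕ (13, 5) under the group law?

(14, 11) + (13, 5). λ = (5 - 11)/(13 - 14) ≡ 11/16 mod 17. 16⁻¹ ≡ 16 (mod 17) since 16·16 = 256 ≡ 1, so λ ≡ 6.
  x = λ² - 14 - 13 = 36 - 27 ≡ 9; y = λ·(14 - 9) - 11 ≡ 2. → (9, 2)

(9, 2)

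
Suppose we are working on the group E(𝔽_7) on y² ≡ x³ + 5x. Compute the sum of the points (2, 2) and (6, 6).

(2, 2) + (6, 6). λ = (6 - 2)/(6 - 2) ≡ 4/4 mod 7. 4⁻¹ ≡ 2 (mod 7), so λ ≡ 1.
  x = λ² - 2 - 6 = 1 - 8 ≡ 0; y = λ·(2 - 0) - 2 ≡ 0. → (0, 0)

(0, 0)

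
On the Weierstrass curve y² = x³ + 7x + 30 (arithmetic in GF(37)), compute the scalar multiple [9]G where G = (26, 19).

Double-and-add on 9 = (1001)₂. Start with G = (26, 19) for the leading 1-bit.
double: tangent at (26, 19): λ = (3·26² + 7)/(2·19) ≡ 0/1. 1⁻¹ ≡ 1 (mod 37), so λ ≡ 0·1 ≡ 0.
  x = λ² - 26 - 26 = 0 - 52 ≡ 22; y = λ·(26 - 22) - 19 ≡ 18. → (22, 18)
double: tangent at (22, 18): λ = (3·22² + 7)/(2·18) ≡ 16/36. 36⁻¹ ≡ 36 (mod 37), so λ ≡ 16·36 ≡ 21.
  x = λ² - 22 - 22 = 441 - 44 ≡ 27; y = λ·(22 - 27) - 18 ≡ 25. → (27, 25)
double: tangent at (27, 25): λ = (3·27² + 7)/(2·25) ≡ 11/13. 13⁻¹ ≡ 20 (mod 37), so λ ≡ 11·20 ≡ 35.
  x = λ² - 27 - 27 = 1225 - 54 ≡ 24; y = λ·(27 - 24) - 25 ≡ 6. → (24, 6)
add G: (24, 6) + (26, 19). λ = (19 - 6)/(26 - 24) ≡ 13/2 mod 37. 2⁻¹ ≡ 19 (mod 37), so λ ≡ 25.
  x = λ² - 24 - 26 = 625 - 50 ≡ 20; y = λ·(24 - 20) - 6 ≡ 20. → (20, 20)

(20, 20)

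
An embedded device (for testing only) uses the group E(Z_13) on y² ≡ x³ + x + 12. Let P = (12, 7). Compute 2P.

tangent at (12, 7): λ = (3·12² + 1)/(2·7) ≡ 4/1. 1⁻¹ ≡ 1 (mod 13) since 1·1 = 1 ≡ 1, so λ ≡ 4·1 ≡ 4.
  x = λ² - 12 - 12 = 16 - 24 ≡ 5; y = λ·(12 - 5) - 7 ≡ 8. → (5, 8)

(5, 8)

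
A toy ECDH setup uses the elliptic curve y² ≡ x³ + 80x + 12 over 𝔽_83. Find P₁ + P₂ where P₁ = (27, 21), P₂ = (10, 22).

(73, 11)

(27, 21) + (10, 22). λ = (22 - 21)/(10 - 27) ≡ 1/66 mod 83. 66⁻¹ ≡ 39 (mod 83) since 66·39 = 2574 ≡ 1, so λ ≡ 39.
  x = λ² - 27 - 10 = 1521 - 37 ≡ 73; y = λ·(27 - 73) - 21 ≡ 11. → (73, 11)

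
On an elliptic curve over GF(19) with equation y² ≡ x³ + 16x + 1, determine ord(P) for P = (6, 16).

2P: tangent at (6, 16): λ = (3·6² + 16)/(2·16) ≡ 10/13. 13⁻¹ ≡ 3 (mod 19), so λ ≡ 10·3 ≡ 11.
  x = λ² - 6 - 6 = 121 - 12 ≡ 14; y = λ·(6 - 14) - 16 ≡ 10. → (14, 10)
3P: (14, 10) + (6, 16). λ = (16 - 10)/(6 - 14) ≡ 6/11 mod 19. 11⁻¹ ≡ 7 (mod 19), so λ ≡ 4.
  x = λ² - 14 - 6 = 16 - 20 ≡ 15; y = λ·(14 - 15) - 10 ≡ 5. → (15, 5)
4P: (15, 5) + (6, 16). λ = (16 - 5)/(6 - 15) ≡ 11/10 mod 19. 10⁻¹ ≡ 2 (mod 19), so λ ≡ 3.
  x = λ² - 15 - 6 = 9 - 21 ≡ 7; y = λ·(15 - 7) - 5 ≡ 0. → (7, 0)
5P: (7, 0) + (6, 16). λ = (16 - 0)/(6 - 7) ≡ 16/18 mod 19. 18⁻¹ ≡ 18 (mod 19) since 18·18 = 324 ≡ 1, so λ ≡ 3.
  x = λ² - 7 - 6 = 9 - 13 ≡ 15; y = λ·(7 - 15) - 0 ≡ 14. → (15, 14)
6P: (15, 14) + (6, 16). λ = (16 - 14)/(6 - 15) ≡ 2/10 mod 19. 10⁻¹ ≡ 2 (mod 19), so λ ≡ 4.
  x = λ² - 15 - 6 = 16 - 21 ≡ 14; y = λ·(15 - 14) - 14 ≡ 9. → (14, 9)
7P: (14, 9) + (6, 16). λ = (16 - 9)/(6 - 14) ≡ 7/11 mod 19. 11⁻¹ ≡ 7 (mod 19), so λ ≡ 11.
  x = λ² - 14 - 6 = 121 - 20 ≡ 6; y = λ·(14 - 6) - 9 ≡ 3. → (6, 3)
8P: (6, 3) + (6, 16): same x and y₁ ≡ -y₂, so the sum is ∞.
8P = ∞, so the order is 8.

8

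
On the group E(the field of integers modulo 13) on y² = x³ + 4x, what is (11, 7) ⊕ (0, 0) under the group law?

(11, 6)

(11, 7) + (0, 0). λ = (0 - 7)/(0 - 11) ≡ 6/2 mod 13. 2⁻¹ ≡ 7 (mod 13), so λ ≡ 3.
  x = λ² - 11 - 0 = 9 - 11 ≡ 11; y = λ·(11 - 11) - 7 ≡ 6. → (11, 6)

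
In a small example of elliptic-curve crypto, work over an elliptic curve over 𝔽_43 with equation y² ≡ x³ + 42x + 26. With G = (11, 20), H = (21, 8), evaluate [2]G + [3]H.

(8, 10)

First 2G:
Repeated addition: build up to 2G.
2G: tangent at (11, 20): λ = (3·11² + 42)/(2·20) ≡ 18/40. 40⁻¹ ≡ 14 (mod 43), so λ ≡ 18·14 ≡ 37.
  x = λ² - 11 - 11 = 1369 - 22 ≡ 14; y = λ·(11 - 14) - 20 ≡ 41. → (14, 41)
2G = (14, 41).
Next 3H:
Repeated addition: build up to 3H.
2H: tangent at (21, 8): λ = (3·21² + 42)/(2·8) ≡ 32/16. 16⁻¹ ≡ 35 (mod 43), so λ ≡ 32·35 ≡ 2.
  x = λ² - 21 - 21 = 4 - 42 ≡ 5; y = λ·(21 - 5) - 8 ≡ 24. → (5, 24)
3H: (5, 24) + (21, 8). λ = (8 - 24)/(21 - 5) ≡ 27/16 mod 43. 16⁻¹ ≡ 35 (mod 43), so λ ≡ 42.
  x = λ² - 5 - 21 = 1764 - 26 ≡ 18; y = λ·(5 - 18) - 24 ≡ 32. → (18, 32)
3H = (18, 32).
Finally 2G + 3H:
(14, 41) + (18, 32). λ = (32 - 41)/(18 - 14) ≡ 34/4 mod 43. 4⁻¹ ≡ 11 (mod 43) since 4·11 = 44 ≡ 1, so λ ≡ 30.
  x = λ² - 14 - 18 = 900 - 32 ≡ 8; y = λ·(14 - 8) - 41 ≡ 10. → (8, 10)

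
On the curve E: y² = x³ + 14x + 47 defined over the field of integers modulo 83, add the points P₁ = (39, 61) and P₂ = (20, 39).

(39, 61) + (20, 39). λ = (39 - 61)/(20 - 39) ≡ 61/64 mod 83. 64⁻¹ ≡ 48 (mod 83) since 64·48 = 3072 ≡ 1, so λ ≡ 23.
  x = λ² - 39 - 20 = 529 - 59 ≡ 55; y = λ·(39 - 55) - 61 ≡ 69. → (55, 69)

(55, 69)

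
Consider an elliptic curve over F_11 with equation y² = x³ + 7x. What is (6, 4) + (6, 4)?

(3, 2)

tangent at (6, 4): λ = (3·6² + 7)/(2·4) ≡ 5/8. 8⁻¹ ≡ 7 (mod 11) since 8·7 = 56 ≡ 1, so λ ≡ 5·7 ≡ 2.
  x = λ² - 6 - 6 = 4 - 12 ≡ 3; y = λ·(6 - 3) - 4 ≡ 2. → (3, 2)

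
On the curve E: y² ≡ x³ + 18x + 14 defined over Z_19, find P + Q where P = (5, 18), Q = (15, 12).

(10, 4)

(5, 18) + (15, 12). λ = (12 - 18)/(15 - 5) ≡ 13/10 mod 19. 10⁻¹ ≡ 2 (mod 19), so λ ≡ 7.
  x = λ² - 5 - 15 = 49 - 20 ≡ 10; y = λ·(5 - 10) - 18 ≡ 4. → (10, 4)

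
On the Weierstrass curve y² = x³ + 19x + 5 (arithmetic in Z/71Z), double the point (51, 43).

(52, 13)

tangent at (51, 43): λ = (3·51² + 19)/(2·43) ≡ 12/15. 15⁻¹ ≡ 19 (mod 71) since 15·19 = 285 ≡ 1, so λ ≡ 12·19 ≡ 15.
  x = λ² - 51 - 51 = 225 - 102 ≡ 52; y = λ·(51 - 52) - 43 ≡ 13. → (52, 13)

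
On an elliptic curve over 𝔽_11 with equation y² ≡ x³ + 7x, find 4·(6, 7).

Write Q = (6, 7).
Repeated addition: build up to 4Q.
2Q: tangent at (6, 7): λ = (3·6² + 7)/(2·7) ≡ 5/3. 3⁻¹ ≡ 4 (mod 11) since 3·4 = 12 ≡ 1, so λ ≡ 5·4 ≡ 9.
  x = λ² - 6 - 6 = 81 - 12 ≡ 3; y = λ·(6 - 3) - 7 ≡ 9. → (3, 9)
3Q: (3, 9) + (6, 7). λ = (7 - 9)/(6 - 3) ≡ 9/3 mod 11. 3⁻¹ ≡ 4 (mod 11) since 3·4 = 12 ≡ 1, so λ ≡ 3.
  x = λ² - 3 - 6 = 9 - 9 ≡ 0; y = λ·(3 - 0) - 9 ≡ 0. → (0, 0)
4Q: (0, 0) + (6, 7). λ = (7 - 0)/(6 - 0) ≡ 7/6 mod 11. 6⁻¹ ≡ 2 (mod 11) since 6·2 = 12 ≡ 1, so λ ≡ 3.
  x = λ² - 0 - 6 = 9 - 6 ≡ 3; y = λ·(0 - 3) - 0 ≡ 2. → (3, 2)

(3, 2)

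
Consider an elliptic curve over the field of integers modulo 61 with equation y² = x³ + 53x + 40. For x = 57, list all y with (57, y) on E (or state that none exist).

none

x³ + 53x + 40 = 188254 ≡ 8 (mod 61).
8 is a non-residue mod 61; no y exists.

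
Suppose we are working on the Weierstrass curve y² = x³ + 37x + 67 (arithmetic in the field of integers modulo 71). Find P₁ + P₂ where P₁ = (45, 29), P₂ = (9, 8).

(45, 29) + (9, 8). λ = (8 - 29)/(9 - 45) ≡ 50/35 mod 71. 35⁻¹ ≡ 69 (mod 71) since 35·69 = 2415 ≡ 1, so λ ≡ 42.
  x = λ² - 45 - 9 = 1764 - 54 ≡ 6; y = λ·(45 - 6) - 29 ≡ 47. → (6, 47)

(6, 47)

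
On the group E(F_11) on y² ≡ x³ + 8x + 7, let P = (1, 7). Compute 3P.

Repeated addition: build up to 3P.
2P: tangent at (1, 7): λ = (3·1² + 8)/(2·7) ≡ 0/3. 3⁻¹ ≡ 4 (mod 11), so λ ≡ 0·4 ≡ 0.
  x = λ² - 1 - 1 = 0 - 2 ≡ 9; y = λ·(1 - 9) - 7 ≡ 4. → (9, 4)
3P: (9, 4) + (1, 7). λ = (7 - 4)/(1 - 9) ≡ 3/3 mod 11. 3⁻¹ ≡ 4 (mod 11) since 3·4 = 12 ≡ 1, so λ ≡ 1.
  x = λ² - 9 - 1 = 1 - 10 ≡ 2; y = λ·(9 - 2) - 4 ≡ 3. → (2, 3)

(2, 3)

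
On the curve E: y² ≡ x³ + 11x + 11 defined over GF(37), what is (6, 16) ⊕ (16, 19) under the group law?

(31, 32)

(6, 16) + (16, 19). λ = (19 - 16)/(16 - 6) ≡ 3/10 mod 37. 10⁻¹ ≡ 26 (mod 37), so λ ≡ 4.
  x = λ² - 6 - 16 = 16 - 22 ≡ 31; y = λ·(6 - 31) - 16 ≡ 32. → (31, 32)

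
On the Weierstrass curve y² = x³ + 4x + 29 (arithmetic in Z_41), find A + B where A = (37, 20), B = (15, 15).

(32, 24)

(37, 20) + (15, 15). λ = (15 - 20)/(15 - 37) ≡ 36/19 mod 41. 19⁻¹ ≡ 13 (mod 41) since 19·13 = 247 ≡ 1, so λ ≡ 17.
  x = λ² - 37 - 15 = 289 - 52 ≡ 32; y = λ·(37 - 32) - 20 ≡ 24. → (32, 24)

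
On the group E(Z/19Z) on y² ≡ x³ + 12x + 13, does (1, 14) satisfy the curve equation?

y² = 14² ≡ 6; x³ + 12x + 13 = 26 ≡ 7 (mod 19). 6 ≠ 7.

no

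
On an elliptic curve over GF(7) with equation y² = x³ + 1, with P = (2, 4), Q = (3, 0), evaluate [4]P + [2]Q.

(0, 1)

First 4P:
Double-and-add on 4 = (100)₂. Start with P = (2, 4) for the leading 1-bit.
double: tangent at (2, 4): λ = (3·2² + 0)/(2·4) ≡ 5/1. 1⁻¹ ≡ 1 (mod 7), so λ ≡ 5·1 ≡ 5.
  x = λ² - 2 - 2 = 25 - 4 ≡ 0; y = λ·(2 - 0) - 4 ≡ 6. → (0, 6)
double: tangent at (0, 6): λ = (3·0² + 0)/(2·6) ≡ 0/5. 5⁻¹ ≡ 3 (mod 7), so λ ≡ 0·3 ≡ 0.
  x = λ² - 0 - 0 = 0 - 0 ≡ 0; y = λ·(0 - 0) - 6 ≡ 1. → (0, 1)
4P = (0, 1).
Next 2Q:
Repeated addition: build up to 2Q.
2Q: (3, 0) + (3, 0): same x and y₁ ≡ -y₂, so the sum is O.
2Q = O.
Finally 4P + 2Q:
(0, 1) + O = (0, 1) (identity).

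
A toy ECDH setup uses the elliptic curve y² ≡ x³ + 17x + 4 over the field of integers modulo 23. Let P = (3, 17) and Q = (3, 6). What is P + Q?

O

The two points share x = 3 and their y-coordinates satisfy 17 + 6 ≡ 0 (mod 23), so they are inverses. Their sum is the point at infinity.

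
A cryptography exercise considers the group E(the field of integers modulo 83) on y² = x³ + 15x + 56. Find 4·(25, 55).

(21, 81)

Write P = (25, 55).
Double-and-add on 4 = (100)₂. Start with P = (25, 55) for the leading 1-bit.
double: tangent at (25, 55): λ = (3·25² + 15)/(2·55) ≡ 64/27. 27⁻¹ ≡ 40 (mod 83) since 27·40 = 1080 ≡ 1, so λ ≡ 64·40 ≡ 70.
  x = λ² - 25 - 25 = 4900 - 50 ≡ 36; y = λ·(25 - 36) - 55 ≡ 5. → (36, 5)
double: tangent at (36, 5): λ = (3·36² + 15)/(2·5) ≡ 2/10. 10⁻¹ ≡ 25 (mod 83), so λ ≡ 2·25 ≡ 50.
  x = λ² - 36 - 36 = 2500 - 72 ≡ 21; y = λ·(36 - 21) - 5 ≡ 81. → (21, 81)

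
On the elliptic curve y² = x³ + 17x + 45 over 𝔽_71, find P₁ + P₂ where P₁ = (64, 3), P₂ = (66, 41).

(64, 3) + (66, 41). λ = (41 - 3)/(66 - 64) ≡ 38/2 mod 71. 2⁻¹ ≡ 36 (mod 71) since 2·36 = 72 ≡ 1, so λ ≡ 19.
  x = λ² - 64 - 66 = 361 - 130 ≡ 18; y = λ·(64 - 18) - 3 ≡ 19. → (18, 19)

(18, 19)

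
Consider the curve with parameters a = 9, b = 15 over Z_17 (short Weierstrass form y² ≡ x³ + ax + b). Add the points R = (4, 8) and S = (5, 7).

(4, 8) + (5, 7). λ = (7 - 8)/(5 - 4) ≡ 16/1 mod 17. 1⁻¹ ≡ 1 (mod 17), so λ ≡ 16.
  x = λ² - 4 - 5 = 256 - 9 ≡ 9; y = λ·(4 - 9) - 8 ≡ 14. → (9, 14)

(9, 14)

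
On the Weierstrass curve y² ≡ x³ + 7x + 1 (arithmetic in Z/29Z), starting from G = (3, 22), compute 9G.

(1, 26)

Repeated addition: build up to 9G.
2G: tangent at (3, 22): λ = (3·3² + 7)/(2·22) ≡ 5/15. 15⁻¹ ≡ 2 (mod 29), so λ ≡ 5·2 ≡ 10.
  x = λ² - 3 - 3 = 100 - 6 ≡ 7; y = λ·(3 - 7) - 22 ≡ 25. → (7, 25)
3G: (7, 25) + (3, 22). λ = (22 - 25)/(3 - 7) ≡ 26/25 mod 29. 25⁻¹ ≡ 7 (mod 29), so λ ≡ 8.
  x = λ² - 7 - 3 = 64 - 10 ≡ 25; y = λ·(7 - 25) - 25 ≡ 5. → (25, 5)
4G: (25, 5) + (3, 22). λ = (22 - 5)/(3 - 25) ≡ 17/7 mod 29. 7⁻¹ ≡ 25 (mod 29) since 7·25 = 175 ≡ 1, so λ ≡ 19.
  x = λ² - 25 - 3 = 361 - 28 ≡ 14; y = λ·(25 - 14) - 5 ≡ 1. → (14, 1)
5G: (14, 1) + (3, 22). λ = (22 - 1)/(3 - 14) ≡ 21/18 mod 29. 18⁻¹ ≡ 21 (mod 29), so λ ≡ 6.
  x = λ² - 14 - 3 = 36 - 17 ≡ 19; y = λ·(14 - 19) - 1 ≡ 27. → (19, 27)
6G: (19, 27) + (3, 22). λ = (22 - 27)/(3 - 19) ≡ 24/13 mod 29. 13⁻¹ ≡ 9 (mod 29) since 13·9 = 117 ≡ 1, so λ ≡ 13.
  x = λ² - 19 - 3 = 169 - 22 ≡ 2; y = λ·(19 - 2) - 27 ≡ 20. → (2, 20)
7G: (2, 20) + (3, 22). λ = (22 - 20)/(3 - 2) ≡ 2/1 mod 29. 1⁻¹ ≡ 1 (mod 29) since 1·1 = 1 ≡ 1, so λ ≡ 2.
  x = λ² - 2 - 3 = 4 - 5 ≡ 28; y = λ·(2 - 28) - 20 ≡ 15. → (28, 15)
8G: (28, 15) + (3, 22). λ = (22 - 15)/(3 - 28) ≡ 7/4 mod 29. 4⁻¹ ≡ 22 (mod 29) since 4·22 = 88 ≡ 1, so λ ≡ 9.
  x = λ² - 28 - 3 = 81 - 31 ≡ 21; y = λ·(28 - 21) - 15 ≡ 19. → (21, 19)
9G: (21, 19) + (3, 22). λ = (22 - 19)/(3 - 21) ≡ 3/11 mod 29. 11⁻¹ ≡ 8 (mod 29), so λ ≡ 24.
  x = λ² - 21 - 3 = 576 - 24 ≡ 1; y = λ·(21 - 1) - 19 ≡ 26. → (1, 26)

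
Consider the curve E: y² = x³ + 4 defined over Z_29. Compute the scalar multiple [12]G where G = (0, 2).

Repeated addition: build up to 12G.
2G: tangent at (0, 2): λ = (3·0² + 0)/(2·2) ≡ 0/4. 4⁻¹ ≡ 22 (mod 29), so λ ≡ 0·22 ≡ 0.
  x = λ² - 0 - 0 = 0 - 0 ≡ 0; y = λ·(0 - 0) - 2 ≡ 27. → (0, 27)
3G: (0, 27) + (0, 2): same x and y₁ ≡ -y₂, so the sum is ∞.
4G: ∞ + (0, 2) = (0, 2) (identity).
5G: tangent at (0, 2): λ = (3·0² + 0)/(2·2) ≡ 0/4. 4⁻¹ ≡ 22 (mod 29) since 4·22 = 88 ≡ 1, so λ ≡ 0·22 ≡ 0.
  x = λ² - 0 - 0 = 0 - 0 ≡ 0; y = λ·(0 - 0) - 2 ≡ 27. → (0, 27)
6G: (0, 27) + (0, 2): same x and y₁ ≡ -y₂, so the sum is ∞.
7G: ∞ + (0, 2) = (0, 2) (identity).
8G: tangent at (0, 2): λ = (3·0² + 0)/(2·2) ≡ 0/4. 4⁻¹ ≡ 22 (mod 29) since 4·22 = 88 ≡ 1, so λ ≡ 0·22 ≡ 0.
  x = λ² - 0 - 0 = 0 - 0 ≡ 0; y = λ·(0 - 0) - 2 ≡ 27. → (0, 27)
9G: (0, 27) + (0, 2): same x and y₁ ≡ -y₂, so the sum is ∞.
10G: ∞ + (0, 2) = (0, 2) (identity).
11G: tangent at (0, 2): λ = (3·0² + 0)/(2·2) ≡ 0/4. 4⁻¹ ≡ 22 (mod 29), so λ ≡ 0·22 ≡ 0.
  x = λ² - 0 - 0 = 0 - 0 ≡ 0; y = λ·(0 - 0) - 2 ≡ 27. → (0, 27)
12G: (0, 27) + (0, 2): same x and y₁ ≡ -y₂, so the sum is ∞.

O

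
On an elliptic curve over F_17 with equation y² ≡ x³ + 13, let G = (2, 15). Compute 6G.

Double-and-add on 6 = (110)₂. Start with G = (2, 15) for the leading 1-bit.
double: tangent at (2, 15): λ = (3·2² + 0)/(2·15) ≡ 12/13. 13⁻¹ ≡ 4 (mod 17), so λ ≡ 12·4 ≡ 14.
  x = λ² - 2 - 2 = 196 - 4 ≡ 5; y = λ·(2 - 5) - 15 ≡ 11. → (5, 11)
add G: (5, 11) + (2, 15). λ = (15 - 11)/(2 - 5) ≡ 4/14 mod 17. 14⁻¹ ≡ 11 (mod 17) since 14·11 = 154 ≡ 1, so λ ≡ 10.
  x = λ² - 5 - 2 = 100 - 7 ≡ 8; y = λ·(5 - 8) - 11 ≡ 10. → (8, 10)
double: tangent at (8, 10): λ = (3·8² + 0)/(2·10) ≡ 5/3. 3⁻¹ ≡ 6 (mod 17), so λ ≡ 5·6 ≡ 13.
  x = λ² - 8 - 8 = 169 - 16 ≡ 0; y = λ·(8 - 0) - 10 ≡ 9. → (0, 9)

(0, 9)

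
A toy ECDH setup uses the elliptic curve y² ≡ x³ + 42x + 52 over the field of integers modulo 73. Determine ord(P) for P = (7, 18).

2P: tangent at (7, 18): λ = (3·7² + 42)/(2·18) ≡ 43/36. 36⁻¹ ≡ 71 (mod 73) since 36·71 = 2556 ≡ 1, so λ ≡ 43·71 ≡ 60.
  x = λ² - 7 - 7 = 3600 - 14 ≡ 9; y = λ·(7 - 9) - 18 ≡ 8. → (9, 8)
3P: (9, 8) + (7, 18). λ = (18 - 8)/(7 - 9) ≡ 10/71 mod 73. 71⁻¹ ≡ 36 (mod 73) since 71·36 = 2556 ≡ 1, so λ ≡ 68.
  x = λ² - 9 - 7 = 4624 - 16 ≡ 9; y = λ·(9 - 9) - 8 ≡ 65. → (9, 65)
4P: (9, 65) + (7, 18). λ = (18 - 65)/(7 - 9) ≡ 26/71 mod 73. 71⁻¹ ≡ 36 (mod 73), so λ ≡ 60.
  x = λ² - 9 - 7 = 3600 - 16 ≡ 7; y = λ·(9 - 7) - 65 ≡ 55. → (7, 55)
5P: (7, 55) + (7, 18): same x and y₁ ≡ -y₂, so the sum is the point at infinity.
5P = the point at infinity, so the order is 5.

5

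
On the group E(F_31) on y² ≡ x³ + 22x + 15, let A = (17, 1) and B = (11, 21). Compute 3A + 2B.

(23, 28)

First 3A:
Repeated addition: build up to 3A.
2A: tangent at (17, 1): λ = (3·17² + 22)/(2·1) ≡ 21/2. 2⁻¹ ≡ 16 (mod 31) since 2·16 = 32 ≡ 1, so λ ≡ 21·16 ≡ 26.
  x = λ² - 17 - 17 = 676 - 34 ≡ 22; y = λ·(17 - 22) - 1 ≡ 24. → (22, 24)
3A: (22, 24) + (17, 1). λ = (1 - 24)/(17 - 22) ≡ 8/26 mod 31. 26⁻¹ ≡ 6 (mod 31), so λ ≡ 17.
  x = λ² - 22 - 17 = 289 - 39 ≡ 2; y = λ·(22 - 2) - 24 ≡ 6. → (2, 6)
3A = (2, 6).
Next 2B:
Repeated addition: build up to 2B.
2B: tangent at (11, 21): λ = (3·11² + 22)/(2·21) ≡ 13/11. 11⁻¹ ≡ 17 (mod 31) since 11·17 = 187 ≡ 1, so λ ≡ 13·17 ≡ 4.
  x = λ² - 11 - 11 = 16 - 22 ≡ 25; y = λ·(11 - 25) - 21 ≡ 16. → (25, 16)
2B = (25, 16).
Finally 3A + 2B:
(2, 6) + (25, 16). λ = (16 - 6)/(25 - 2) ≡ 10/23 mod 31. 23⁻¹ ≡ 27 (mod 31) since 23·27 = 621 ≡ 1, so λ ≡ 22.
  x = λ² - 2 - 25 = 484 - 27 ≡ 23; y = λ·(2 - 23) - 6 ≡ 28. → (23, 28)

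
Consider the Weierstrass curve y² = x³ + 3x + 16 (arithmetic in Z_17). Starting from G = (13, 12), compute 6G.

(2, 9)

Double-and-add on 6 = (110)₂. Start with G = (13, 12) for the leading 1-bit.
double: tangent at (13, 12): λ = (3·13² + 3)/(2·12) ≡ 0/7. 7⁻¹ ≡ 5 (mod 17), so λ ≡ 0·5 ≡ 0.
  x = λ² - 13 - 13 = 0 - 26 ≡ 8; y = λ·(13 - 8) - 12 ≡ 5. → (8, 5)
add G: (8, 5) + (13, 12). λ = (12 - 5)/(13 - 8) ≡ 7/5 mod 17. 5⁻¹ ≡ 7 (mod 17), so λ ≡ 15.
  x = λ² - 8 - 13 = 225 - 21 ≡ 0; y = λ·(8 - 0) - 5 ≡ 13. → (0, 13)
double: tangent at (0, 13): λ = (3·0² + 3)/(2·13) ≡ 3/9. 9⁻¹ ≡ 2 (mod 17), so λ ≡ 3·2 ≡ 6.
  x = λ² - 0 - 0 = 36 - 0 ≡ 2; y = λ·(0 - 2) - 13 ≡ 9. → (2, 9)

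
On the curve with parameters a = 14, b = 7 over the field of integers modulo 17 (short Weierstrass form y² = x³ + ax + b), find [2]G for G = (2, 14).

(11, 8)

tangent at (2, 14): λ = (3·2² + 14)/(2·14) ≡ 9/11. 11⁻¹ ≡ 14 (mod 17) since 11·14 = 154 ≡ 1, so λ ≡ 9·14 ≡ 7.
  x = λ² - 2 - 2 = 49 - 4 ≡ 11; y = λ·(2 - 11) - 14 ≡ 8. → (11, 8)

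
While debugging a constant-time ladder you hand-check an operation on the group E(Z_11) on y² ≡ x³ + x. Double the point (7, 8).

tangent at (7, 8): λ = (3·7² + 1)/(2·8) ≡ 5/5. 5⁻¹ ≡ 9 (mod 11), so λ ≡ 5·9 ≡ 1.
  x = λ² - 7 - 7 = 1 - 14 ≡ 9; y = λ·(7 - 9) - 8 ≡ 1. → (9, 1)

(9, 1)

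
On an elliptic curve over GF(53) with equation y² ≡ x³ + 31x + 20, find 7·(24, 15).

Write P = (24, 15).
Double-and-add on 7 = (111)₂. Start with P = (24, 15) for the leading 1-bit.
double: tangent at (24, 15): λ = (3·24² + 31)/(2·15) ≡ 10/30. 30⁻¹ ≡ 23 (mod 53) since 30·23 = 690 ≡ 1, so λ ≡ 10·23 ≡ 18.
  x = λ² - 24 - 24 = 324 - 48 ≡ 11; y = λ·(24 - 11) - 15 ≡ 7. → (11, 7)
add P: (11, 7) + (24, 15). λ = (15 - 7)/(24 - 11) ≡ 8/13 mod 53. 13⁻¹ ≡ 49 (mod 53) since 13·49 = 637 ≡ 1, so λ ≡ 21.
  x = λ² - 11 - 24 = 441 - 35 ≡ 35; y = λ·(11 - 35) - 7 ≡ 19. → (35, 19)
double: tangent at (35, 19): λ = (3·35² + 31)/(2·19) ≡ 49/38. 38⁻¹ ≡ 7 (mod 53), so λ ≡ 49·7 ≡ 25.
  x = λ² - 35 - 35 = 625 - 70 ≡ 25; y = λ·(35 - 25) - 19 ≡ 19. → (25, 19)
add P: (25, 19) + (24, 15). λ = (15 - 19)/(24 - 25) ≡ 49/52 mod 53. 52⁻¹ ≡ 52 (mod 53), so λ ≡ 4.
  x = λ² - 25 - 24 = 16 - 49 ≡ 20; y = λ·(25 - 20) - 19 ≡ 1. → (20, 1)

(20, 1)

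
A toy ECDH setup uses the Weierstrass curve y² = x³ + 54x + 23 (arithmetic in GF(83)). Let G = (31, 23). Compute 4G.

(35, 36)

Repeated addition: build up to 4G.
2G: tangent at (31, 23): λ = (3·31² + 54)/(2·23) ≡ 32/46. 46⁻¹ ≡ 74 (mod 83) since 46·74 = 3404 ≡ 1, so λ ≡ 32·74 ≡ 44.
  x = λ² - 31 - 31 = 1936 - 62 ≡ 48; y = λ·(31 - 48) - 23 ≡ 59. → (48, 59)
3G: (48, 59) + (31, 23). λ = (23 - 59)/(31 - 48) ≡ 47/66 mod 83. 66⁻¹ ≡ 39 (mod 83), so λ ≡ 7.
  x = λ² - 48 - 31 = 49 - 79 ≡ 53; y = λ·(48 - 53) - 59 ≡ 72. → (53, 72)
4G: (53, 72) + (31, 23). λ = (23 - 72)/(31 - 53) ≡ 34/61 mod 83. 61⁻¹ ≡ 49 (mod 83) since 61·49 = 2989 ≡ 1, so λ ≡ 6.
  x = λ² - 53 - 31 = 36 - 84 ≡ 35; y = λ·(53 - 35) - 72 ≡ 36. → (35, 36)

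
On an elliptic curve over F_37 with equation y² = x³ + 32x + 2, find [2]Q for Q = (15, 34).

tangent at (15, 34): λ = (3·15² + 32)/(2·34) ≡ 4/31. 31⁻¹ ≡ 6 (mod 37), so λ ≡ 4·6 ≡ 24.
  x = λ² - 15 - 15 = 576 - 30 ≡ 28; y = λ·(15 - 28) - 34 ≡ 24. → (28, 24)

(28, 24)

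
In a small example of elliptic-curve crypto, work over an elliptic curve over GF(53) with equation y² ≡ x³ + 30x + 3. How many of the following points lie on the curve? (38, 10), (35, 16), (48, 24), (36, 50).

3

(38, 10): 10² ≡ 47, rhs ≡ 47 → on.
(35, 16): 16² ≡ 44, rhs ≡ 44 → on.
(48, 24): 24² ≡ 46, rhs ≡ 46 → on.
(36, 50): 50² ≡ 9, rhs ≡ 39 → off.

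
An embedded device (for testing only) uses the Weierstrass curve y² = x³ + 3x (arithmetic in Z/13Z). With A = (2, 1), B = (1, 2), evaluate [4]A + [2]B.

First 4A:
Double-and-add on 4 = (100)₂. Start with A = (2, 1) for the leading 1-bit.
double: tangent at (2, 1): λ = (3·2² + 3)/(2·1) ≡ 2/2. 2⁻¹ ≡ 7 (mod 13), so λ ≡ 2·7 ≡ 1.
  x = λ² - 2 - 2 = 1 - 4 ≡ 10; y = λ·(2 - 10) - 1 ≡ 4. → (10, 4)
double: tangent at (10, 4): λ = (3·10² + 3)/(2·4) ≡ 4/8. 8⁻¹ ≡ 5 (mod 13) since 8·5 = 40 ≡ 1, so λ ≡ 4·5 ≡ 7.
  x = λ² - 10 - 10 = 49 - 20 ≡ 3; y = λ·(10 - 3) - 4 ≡ 6. → (3, 6)
4A = (3, 6).
Next 2B:
Repeated addition: build up to 2B.
2B: tangent at (1, 2): λ = (3·1² + 3)/(2·2) ≡ 6/4. 4⁻¹ ≡ 10 (mod 13), so λ ≡ 6·10 ≡ 8.
  x = λ² - 1 - 1 = 64 - 2 ≡ 10; y = λ·(1 - 10) - 2 ≡ 4. → (10, 4)
2B = (10, 4).
Finally 4A + 2B:
(3, 6) + (10, 4). λ = (4 - 6)/(10 - 3) ≡ 11/7 mod 13. 7⁻¹ ≡ 2 (mod 13) since 7·2 = 14 ≡ 1, so λ ≡ 9.
  x = λ² - 3 - 10 = 81 - 13 ≡ 3; y = λ·(3 - 3) - 6 ≡ 7. → (3, 7)

(3, 7)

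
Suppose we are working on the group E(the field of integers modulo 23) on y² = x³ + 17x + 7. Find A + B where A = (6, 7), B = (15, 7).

(2, 16)

(6, 7) + (15, 7). λ = (7 - 7)/(15 - 6) ≡ 0/9 mod 23. 9⁻¹ ≡ 18 (mod 23) since 9·18 = 162 ≡ 1, so λ ≡ 0.
  x = λ² - 6 - 15 = 0 - 21 ≡ 2; y = λ·(6 - 2) - 7 ≡ 16. → (2, 16)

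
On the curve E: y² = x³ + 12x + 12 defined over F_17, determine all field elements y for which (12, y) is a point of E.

x³ + 12x + 12 = 1884 ≡ 14 (mod 17).
14 is a non-residue mod 17; no y exists.

none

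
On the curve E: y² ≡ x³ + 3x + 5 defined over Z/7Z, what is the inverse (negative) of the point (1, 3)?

(1, 4)

-(1, 3) = (1, -3 mod 7) = (1, 4).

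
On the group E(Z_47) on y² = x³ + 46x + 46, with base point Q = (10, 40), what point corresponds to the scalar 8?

(4, 23)

Repeated addition: build up to 8Q.
2Q: tangent at (10, 40): λ = (3·10² + 46)/(2·40) ≡ 17/33. 33⁻¹ ≡ 10 (mod 47), so λ ≡ 17·10 ≡ 29.
  x = λ² - 10 - 10 = 841 - 20 ≡ 22; y = λ·(10 - 22) - 40 ≡ 35. → (22, 35)
3Q: (22, 35) + (10, 40). λ = (40 - 35)/(10 - 22) ≡ 5/35 mod 47. 35⁻¹ ≡ 43 (mod 47), so λ ≡ 27.
  x = λ² - 22 - 10 = 729 - 32 ≡ 39; y = λ·(22 - 39) - 35 ≡ 23. → (39, 23)
4Q: (39, 23) + (10, 40). λ = (40 - 23)/(10 - 39) ≡ 17/18 mod 47. 18⁻¹ ≡ 34 (mod 47), so λ ≡ 14.
  x = λ² - 39 - 10 = 196 - 49 ≡ 6; y = λ·(39 - 6) - 23 ≡ 16. → (6, 16)
5Q: (6, 16) + (10, 40). λ = (40 - 16)/(10 - 6) ≡ 24/4 mod 47. 4⁻¹ ≡ 12 (mod 47), so λ ≡ 6.
  x = λ² - 6 - 10 = 36 - 16 ≡ 20; y = λ·(6 - 20) - 16 ≡ 41. → (20, 41)
6Q: (20, 41) + (10, 40). λ = (40 - 41)/(10 - 20) ≡ 46/37 mod 47. 37⁻¹ ≡ 14 (mod 47), so λ ≡ 33.
  x = λ² - 20 - 10 = 1089 - 30 ≡ 25; y = λ·(20 - 25) - 41 ≡ 29. → (25, 29)
7Q: (25, 29) + (10, 40). λ = (40 - 29)/(10 - 25) ≡ 11/32 mod 47. 32⁻¹ ≡ 25 (mod 47) since 32·25 = 800 ≡ 1, so λ ≡ 40.
  x = λ² - 25 - 10 = 1600 - 35 ≡ 14; y = λ·(25 - 14) - 29 ≡ 35. → (14, 35)
8Q: (14, 35) + (10, 40). λ = (40 - 35)/(10 - 14) ≡ 5/43 mod 47. 43⁻¹ ≡ 35 (mod 47), so λ ≡ 34.
  x = λ² - 14 - 10 = 1156 - 24 ≡ 4; y = λ·(14 - 4) - 35 ≡ 23. → (4, 23)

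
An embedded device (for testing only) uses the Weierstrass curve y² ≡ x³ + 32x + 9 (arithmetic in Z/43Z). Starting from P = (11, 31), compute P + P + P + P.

(11, 12)

Repeated addition: build up to 4P.
2P: tangent at (11, 31): λ = (3·11² + 32)/(2·31) ≡ 8/19. 19⁻¹ ≡ 34 (mod 43), so λ ≡ 8·34 ≡ 14.
  x = λ² - 11 - 11 = 196 - 22 ≡ 2; y = λ·(11 - 2) - 31 ≡ 9. → (2, 9)
3P: (2, 9) + (11, 31). λ = (31 - 9)/(11 - 2) ≡ 22/9 mod 43. 9⁻¹ ≡ 24 (mod 43) since 9·24 = 216 ≡ 1, so λ ≡ 12.
  x = λ² - 2 - 11 = 144 - 13 ≡ 2; y = λ·(2 - 2) - 9 ≡ 34. → (2, 34)
4P: (2, 34) + (11, 31). λ = (31 - 34)/(11 - 2) ≡ 40/9 mod 43. 9⁻¹ ≡ 24 (mod 43) since 9·24 = 216 ≡ 1, so λ ≡ 14.
  x = λ² - 2 - 11 = 196 - 13 ≡ 11; y = λ·(2 - 11) - 34 ≡ 12. → (11, 12)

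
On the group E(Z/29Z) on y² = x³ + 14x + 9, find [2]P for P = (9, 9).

tangent at (9, 9): λ = (3·9² + 14)/(2·9) ≡ 25/18. 18⁻¹ ≡ 21 (mod 29), so λ ≡ 25·21 ≡ 3.
  x = λ² - 9 - 9 = 9 - 18 ≡ 20; y = λ·(9 - 20) - 9 ≡ 16. → (20, 16)

(20, 16)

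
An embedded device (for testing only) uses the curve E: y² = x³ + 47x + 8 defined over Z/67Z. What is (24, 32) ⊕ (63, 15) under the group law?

(24, 32) + (63, 15). λ = (15 - 32)/(63 - 24) ≡ 50/39 mod 67. 39⁻¹ ≡ 55 (mod 67), so λ ≡ 3.
  x = λ² - 24 - 63 = 9 - 87 ≡ 56; y = λ·(24 - 56) - 32 ≡ 6. → (56, 6)

(56, 6)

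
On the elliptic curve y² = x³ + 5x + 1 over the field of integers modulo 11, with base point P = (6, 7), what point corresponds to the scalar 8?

Repeated addition: build up to 8P.
2P: tangent at (6, 7): λ = (3·6² + 5)/(2·7) ≡ 3/3. 3⁻¹ ≡ 4 (mod 11), so λ ≡ 3·4 ≡ 1.
  x = λ² - 6 - 6 = 1 - 12 ≡ 0; y = λ·(6 - 0) - 7 ≡ 10. → (0, 10)
3P: (0, 10) + (6, 7). λ = (7 - 10)/(6 - 0) ≡ 8/6 mod 11. 6⁻¹ ≡ 2 (mod 11) since 6·2 = 12 ≡ 1, so λ ≡ 5.
  x = λ² - 0 - 6 = 25 - 6 ≡ 8; y = λ·(0 - 8) - 10 ≡ 5. → (8, 5)
4P: (8, 5) + (6, 7). λ = (7 - 5)/(6 - 8) ≡ 2/9 mod 11. 9⁻¹ ≡ 5 (mod 11) since 9·5 = 45 ≡ 1, so λ ≡ 10.
  x = λ² - 8 - 6 = 100 - 14 ≡ 9; y = λ·(8 - 9) - 5 ≡ 7. → (9, 7)
5P: (9, 7) + (6, 7). λ = (7 - 7)/(6 - 9) ≡ 0/8 mod 11. 8⁻¹ ≡ 7 (mod 11) since 8·7 = 56 ≡ 1, so λ ≡ 0.
  x = λ² - 9 - 6 = 0 - 15 ≡ 7; y = λ·(9 - 7) - 7 ≡ 4. → (7, 4)
6P: (7, 4) + (6, 7). λ = (7 - 4)/(6 - 7) ≡ 3/10 mod 11. 10⁻¹ ≡ 10 (mod 11) since 10·10 = 100 ≡ 1, so λ ≡ 8.
  x = λ² - 7 - 6 = 64 - 13 ≡ 7; y = λ·(7 - 7) - 4 ≡ 7. → (7, 7)
7P: (7, 7) + (6, 7). λ = (7 - 7)/(6 - 7) ≡ 0/10 mod 11. 10⁻¹ ≡ 10 (mod 11) since 10·10 = 100 ≡ 1, so λ ≡ 0.
  x = λ² - 7 - 6 = 0 - 13 ≡ 9; y = λ·(7 - 9) - 7 ≡ 4. → (9, 4)
8P: (9, 4) + (6, 7). λ = (7 - 4)/(6 - 9) ≡ 3/8 mod 11. 8⁻¹ ≡ 7 (mod 11), so λ ≡ 10.
  x = λ² - 9 - 6 = 100 - 15 ≡ 8; y = λ·(9 - 8) - 4 ≡ 6. → (8, 6)

(8, 6)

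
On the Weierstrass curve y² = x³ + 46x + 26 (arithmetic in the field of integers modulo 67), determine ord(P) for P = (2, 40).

2P: tangent at (2, 40): λ = (3·2² + 46)/(2·40) ≡ 58/13. 13⁻¹ ≡ 31 (mod 67) since 13·31 = 403 ≡ 1, so λ ≡ 58·31 ≡ 56.
  x = λ² - 2 - 2 = 3136 - 4 ≡ 50; y = λ·(2 - 50) - 40 ≡ 19. → (50, 19)
3P: (50, 19) + (2, 40). λ = (40 - 19)/(2 - 50) ≡ 21/19 mod 67. 19⁻¹ ≡ 60 (mod 67), so λ ≡ 54.
  x = λ² - 50 - 2 = 2916 - 52 ≡ 50; y = λ·(50 - 50) - 19 ≡ 48. → (50, 48)
4P: (50, 48) + (2, 40). λ = (40 - 48)/(2 - 50) ≡ 59/19 mod 67. 19⁻¹ ≡ 60 (mod 67) since 19·60 = 1140 ≡ 1, so λ ≡ 56.
  x = λ² - 50 - 2 = 3136 - 52 ≡ 2; y = λ·(50 - 2) - 48 ≡ 27. → (2, 27)
5P: (2, 27) + (2, 40): same x and y₁ ≡ -y₂, so the sum is 𝒪.
5P = 𝒪, so the order is 5.

5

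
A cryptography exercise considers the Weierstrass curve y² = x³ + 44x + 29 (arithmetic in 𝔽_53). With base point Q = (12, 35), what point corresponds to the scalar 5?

Double-and-add on 5 = (101)₂. Start with Q = (12, 35) for the leading 1-bit.
double: tangent at (12, 35): λ = (3·12² + 44)/(2·35) ≡ 52/17. 17⁻¹ ≡ 25 (mod 53) since 17·25 = 425 ≡ 1, so λ ≡ 52·25 ≡ 28.
  x = λ² - 12 - 12 = 784 - 24 ≡ 18; y = λ·(12 - 18) - 35 ≡ 9. → (18, 9)
double: tangent at (18, 9): λ = (3·18² + 44)/(2·9) ≡ 9/18. 18⁻¹ ≡ 3 (mod 53), so λ ≡ 9·3 ≡ 27.
  x = λ² - 18 - 18 = 729 - 36 ≡ 4; y = λ·(18 - 4) - 9 ≡ 51. → (4, 51)
add Q: (4, 51) + (12, 35). λ = (35 - 51)/(12 - 4) ≡ 37/8 mod 53. 8⁻¹ ≡ 20 (mod 53), so λ ≡ 51.
  x = λ² - 4 - 12 = 2601 - 16 ≡ 41; y = λ·(4 - 41) - 51 ≡ 23. → (41, 23)

(41, 23)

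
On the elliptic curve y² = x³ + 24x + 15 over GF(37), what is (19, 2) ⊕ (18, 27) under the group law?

(33, 15)

(19, 2) + (18, 27). λ = (27 - 2)/(18 - 19) ≡ 25/36 mod 37. 36⁻¹ ≡ 36 (mod 37) since 36·36 = 1296 ≡ 1, so λ ≡ 12.
  x = λ² - 19 - 18 = 144 - 37 ≡ 33; y = λ·(19 - 33) - 2 ≡ 15. → (33, 15)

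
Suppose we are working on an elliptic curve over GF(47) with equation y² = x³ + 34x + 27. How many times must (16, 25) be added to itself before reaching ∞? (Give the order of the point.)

3

2P: tangent at (16, 25): λ = (3·16² + 34)/(2·25) ≡ 3/3. 3⁻¹ ≡ 16 (mod 47) since 3·16 = 48 ≡ 1, so λ ≡ 3·16 ≡ 1.
  x = λ² - 16 - 16 = 1 - 32 ≡ 16; y = λ·(16 - 16) - 25 ≡ 22. → (16, 22)
3P: (16, 22) + (16, 25): same x and y₁ ≡ -y₂, so the sum is ∞.
3P = ∞, so the order is 3.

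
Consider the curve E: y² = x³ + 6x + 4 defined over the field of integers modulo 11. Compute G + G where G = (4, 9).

(1, 0)

tangent at (4, 9): λ = (3·4² + 6)/(2·9) ≡ 10/7. 7⁻¹ ≡ 8 (mod 11), so λ ≡ 10·8 ≡ 3.
  x = λ² - 4 - 4 = 9 - 8 ≡ 1; y = λ·(4 - 1) - 9 ≡ 0. → (1, 0)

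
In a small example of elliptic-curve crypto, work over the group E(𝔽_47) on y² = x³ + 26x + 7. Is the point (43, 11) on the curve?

y² = 11² ≡ 27; x³ + 26x + 7 = 80632 ≡ 27 (mod 47). 27 = 27.

yes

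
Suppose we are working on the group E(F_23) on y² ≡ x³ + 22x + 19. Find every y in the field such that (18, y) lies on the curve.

x³ + 22x + 19 = 6247 ≡ 14 (mod 23).
14 is a non-residue mod 23; no y exists.

none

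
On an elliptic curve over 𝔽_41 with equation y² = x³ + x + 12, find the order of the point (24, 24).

2P: tangent at (24, 24): λ = (3·24² + 1)/(2·24) ≡ 7/7. 7⁻¹ ≡ 6 (mod 41) since 7·6 = 42 ≡ 1, so λ ≡ 7·6 ≡ 1.
  x = λ² - 24 - 24 = 1 - 48 ≡ 35; y = λ·(24 - 35) - 24 ≡ 6. → (35, 6)
3P: (35, 6) + (24, 24). λ = (24 - 6)/(24 - 35) ≡ 18/30 mod 41. 30⁻¹ ≡ 26 (mod 41), so λ ≡ 17.
  x = λ² - 35 - 24 = 289 - 59 ≡ 25; y = λ·(35 - 25) - 6 ≡ 0. → (25, 0)
4P: (25, 0) + (24, 24). λ = (24 - 0)/(24 - 25) ≡ 24/40 mod 41. 40⁻¹ ≡ 40 (mod 41), so λ ≡ 17.
  x = λ² - 25 - 24 = 289 - 49 ≡ 35; y = λ·(25 - 35) - 0 ≡ 35. → (35, 35)
5P: (35, 35) + (24, 24). λ = (24 - 35)/(24 - 35) ≡ 30/30 mod 41. 30⁻¹ ≡ 26 (mod 41), so λ ≡ 1.
  x = λ² - 35 - 24 = 1 - 59 ≡ 24; y = λ·(35 - 24) - 35 ≡ 17. → (24, 17)
6P: (24, 17) + (24, 24): same x and y₁ ≡ -y₂, so the sum is O.
6P = O, so the order is 6.

6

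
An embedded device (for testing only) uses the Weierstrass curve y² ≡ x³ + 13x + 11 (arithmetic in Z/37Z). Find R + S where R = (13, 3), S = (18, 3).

(6, 34)

(13, 3) + (18, 3). λ = (3 - 3)/(18 - 13) ≡ 0/5 mod 37. 5⁻¹ ≡ 15 (mod 37) since 5·15 = 75 ≡ 1, so λ ≡ 0.
  x = λ² - 13 - 18 = 0 - 31 ≡ 6; y = λ·(13 - 6) - 3 ≡ 34. → (6, 34)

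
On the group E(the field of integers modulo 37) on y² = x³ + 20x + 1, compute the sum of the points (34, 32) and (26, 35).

(2, 30)

(34, 32) + (26, 35). λ = (35 - 32)/(26 - 34) ≡ 3/29 mod 37. 29⁻¹ ≡ 23 (mod 37) since 29·23 = 667 ≡ 1, so λ ≡ 32.
  x = λ² - 34 - 26 = 1024 - 60 ≡ 2; y = λ·(34 - 2) - 32 ≡ 30. → (2, 30)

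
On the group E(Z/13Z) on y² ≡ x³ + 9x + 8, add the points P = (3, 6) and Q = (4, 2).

(9, 5)

(3, 6) + (4, 2). λ = (2 - 6)/(4 - 3) ≡ 9/1 mod 13. 1⁻¹ ≡ 1 (mod 13) since 1·1 = 1 ≡ 1, so λ ≡ 9.
  x = λ² - 3 - 4 = 81 - 7 ≡ 9; y = λ·(3 - 9) - 6 ≡ 5. → (9, 5)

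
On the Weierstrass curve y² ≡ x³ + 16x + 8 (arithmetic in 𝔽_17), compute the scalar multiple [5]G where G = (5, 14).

(0, 12)

Double-and-add on 5 = (101)₂. Start with G = (5, 14) for the leading 1-bit.
double: tangent at (5, 14): λ = (3·5² + 16)/(2·14) ≡ 6/11. 11⁻¹ ≡ 14 (mod 17), so λ ≡ 6·14 ≡ 16.
  x = λ² - 5 - 5 = 256 - 10 ≡ 8; y = λ·(5 - 8) - 14 ≡ 6. → (8, 6)
double: tangent at (8, 6): λ = (3·8² + 16)/(2·6) ≡ 4/12. 12⁻¹ ≡ 10 (mod 17), so λ ≡ 4·10 ≡ 6.
  x = λ² - 8 - 8 = 36 - 16 ≡ 3; y = λ·(8 - 3) - 6 ≡ 7. → (3, 7)
add G: (3, 7) + (5, 14). λ = (14 - 7)/(5 - 3) ≡ 7/2 mod 17. 2⁻¹ ≡ 9 (mod 17), so λ ≡ 12.
  x = λ² - 3 - 5 = 144 - 8 ≡ 0; y = λ·(3 - 0) - 7 ≡ 12. → (0, 12)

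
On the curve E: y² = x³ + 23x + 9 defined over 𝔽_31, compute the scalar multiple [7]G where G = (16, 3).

(13, 26)

Double-and-add on 7 = (111)₂. Start with G = (16, 3) for the leading 1-bit.
double: tangent at (16, 3): λ = (3·16² + 23)/(2·3) ≡ 16/6. 6⁻¹ ≡ 26 (mod 31), so λ ≡ 16·26 ≡ 13.
  x = λ² - 16 - 16 = 169 - 32 ≡ 13; y = λ·(16 - 13) - 3 ≡ 5. → (13, 5)
add G: (13, 5) + (16, 3). λ = (3 - 5)/(16 - 13) ≡ 29/3 mod 31. 3⁻¹ ≡ 21 (mod 31), so λ ≡ 20.
  x = λ² - 13 - 16 = 400 - 29 ≡ 30; y = λ·(13 - 30) - 5 ≡ 27. → (30, 27)
double: tangent at (30, 27): λ = (3·30² + 23)/(2·27) ≡ 26/23. 23⁻¹ ≡ 27 (mod 31), so λ ≡ 26·27 ≡ 20.
  x = λ² - 30 - 30 = 400 - 60 ≡ 30; y = λ·(30 - 30) - 27 ≡ 4. → (30, 4)
add G: (30, 4) + (16, 3). λ = (3 - 4)/(16 - 30) ≡ 30/17 mod 31. 17⁻¹ ≡ 11 (mod 31) since 17·11 = 187 ≡ 1, so λ ≡ 20.
  x = λ² - 30 - 16 = 400 - 46 ≡ 13; y = λ·(30 - 13) - 4 ≡ 26. → (13, 26)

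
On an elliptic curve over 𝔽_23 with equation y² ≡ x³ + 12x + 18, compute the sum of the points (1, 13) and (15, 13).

(7, 10)

(1, 13) + (15, 13). λ = (13 - 13)/(15 - 1) ≡ 0/14 mod 23. 14⁻¹ ≡ 5 (mod 23) since 14·5 = 70 ≡ 1, so λ ≡ 0.
  x = λ² - 1 - 15 = 0 - 16 ≡ 7; y = λ·(1 - 7) - 13 ≡ 10. → (7, 10)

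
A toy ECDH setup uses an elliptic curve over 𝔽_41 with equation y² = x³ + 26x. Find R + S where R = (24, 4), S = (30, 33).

(24, 4) + (30, 33). λ = (33 - 4)/(30 - 24) ≡ 29/6 mod 41. 6⁻¹ ≡ 7 (mod 41), so λ ≡ 39.
  x = λ² - 24 - 30 = 1521 - 54 ≡ 32; y = λ·(24 - 32) - 4 ≡ 12. → (32, 12)

(32, 12)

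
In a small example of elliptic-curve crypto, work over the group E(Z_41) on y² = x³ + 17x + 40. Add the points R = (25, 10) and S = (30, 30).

(2, 0)

(25, 10) + (30, 30). λ = (30 - 10)/(30 - 25) ≡ 20/5 mod 41. 5⁻¹ ≡ 33 (mod 41), so λ ≡ 4.
  x = λ² - 25 - 30 = 16 - 55 ≡ 2; y = λ·(25 - 2) - 10 ≡ 0. → (2, 0)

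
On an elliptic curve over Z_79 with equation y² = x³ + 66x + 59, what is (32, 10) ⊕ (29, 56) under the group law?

(32, 10) + (29, 56). λ = (56 - 10)/(29 - 32) ≡ 46/76 mod 79. 76⁻¹ ≡ 26 (mod 79), so λ ≡ 11.
  x = λ² - 32 - 29 = 121 - 61 ≡ 60; y = λ·(32 - 60) - 10 ≡ 77. → (60, 77)

(60, 77)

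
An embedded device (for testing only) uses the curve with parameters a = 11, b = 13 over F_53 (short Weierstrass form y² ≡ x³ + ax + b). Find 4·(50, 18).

Write P = (50, 18).
Double-and-add on 4 = (100)₂. Start with P = (50, 18) for the leading 1-bit.
double: tangent at (50, 18): λ = (3·50² + 11)/(2·18) ≡ 38/36. 36⁻¹ ≡ 28 (mod 53), so λ ≡ 38·28 ≡ 4.
  x = λ² - 50 - 50 = 16 - 100 ≡ 22; y = λ·(50 - 22) - 18 ≡ 41. → (22, 41)
double: tangent at (22, 41): λ = (3·22² + 11)/(2·41) ≡ 32/29. 29⁻¹ ≡ 11 (mod 53), so λ ≡ 32·11 ≡ 34.
  x = λ² - 22 - 22 = 1156 - 44 ≡ 52; y = λ·(22 - 52) - 41 ≡ 52. → (52, 52)

(52, 52)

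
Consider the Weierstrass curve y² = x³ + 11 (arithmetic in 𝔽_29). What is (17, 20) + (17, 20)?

(20, 23)

tangent at (17, 20): λ = (3·17² + 0)/(2·20) ≡ 26/11. 11⁻¹ ≡ 8 (mod 29), so λ ≡ 26·8 ≡ 5.
  x = λ² - 17 - 17 = 25 - 34 ≡ 20; y = λ·(17 - 20) - 20 ≡ 23. → (20, 23)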